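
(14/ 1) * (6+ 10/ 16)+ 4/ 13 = 93.06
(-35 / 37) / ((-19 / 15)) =525 / 703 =0.75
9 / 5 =1.80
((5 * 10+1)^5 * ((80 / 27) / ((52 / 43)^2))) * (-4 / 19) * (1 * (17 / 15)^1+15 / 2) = -4079740431522 / 3211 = -1270551364.54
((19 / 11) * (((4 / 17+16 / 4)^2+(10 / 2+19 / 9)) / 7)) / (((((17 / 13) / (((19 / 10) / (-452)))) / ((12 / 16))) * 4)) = -2388737 / 641220195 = -0.00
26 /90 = 0.29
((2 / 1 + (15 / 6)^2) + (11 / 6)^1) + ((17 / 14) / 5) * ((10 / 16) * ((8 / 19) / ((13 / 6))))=209821 / 20748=10.11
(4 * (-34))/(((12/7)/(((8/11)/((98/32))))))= -4352/231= -18.84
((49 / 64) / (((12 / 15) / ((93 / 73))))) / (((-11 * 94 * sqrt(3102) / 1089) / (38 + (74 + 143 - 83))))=-2939265 * sqrt(3102) / 41281792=-3.97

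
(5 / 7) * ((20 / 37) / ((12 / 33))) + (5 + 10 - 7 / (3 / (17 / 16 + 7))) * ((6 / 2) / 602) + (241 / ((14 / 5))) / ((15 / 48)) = 98529965 / 356384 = 276.47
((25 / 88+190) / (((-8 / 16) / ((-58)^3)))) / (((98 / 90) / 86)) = 3160968050700 / 539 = 5864504732.28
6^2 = 36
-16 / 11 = -1.45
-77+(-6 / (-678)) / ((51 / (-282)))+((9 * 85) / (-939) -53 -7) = -82893678 / 601273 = -137.86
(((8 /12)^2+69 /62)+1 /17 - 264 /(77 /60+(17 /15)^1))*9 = -29607049 /30566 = -968.63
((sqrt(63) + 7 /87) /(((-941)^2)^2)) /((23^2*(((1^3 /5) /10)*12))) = 175 /216513344546623818 + 25*sqrt(7) /829553044239938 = 0.00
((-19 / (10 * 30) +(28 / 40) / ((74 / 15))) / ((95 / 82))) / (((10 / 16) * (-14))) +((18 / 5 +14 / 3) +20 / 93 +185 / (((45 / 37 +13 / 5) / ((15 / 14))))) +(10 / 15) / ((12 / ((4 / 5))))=73253616626111 / 1211636317500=60.46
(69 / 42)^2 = 529 / 196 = 2.70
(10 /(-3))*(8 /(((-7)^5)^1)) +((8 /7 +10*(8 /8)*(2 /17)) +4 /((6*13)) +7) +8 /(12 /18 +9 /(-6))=-12692123 /55715205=-0.23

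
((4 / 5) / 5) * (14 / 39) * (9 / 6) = 28 / 325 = 0.09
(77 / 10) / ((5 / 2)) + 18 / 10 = 122 / 25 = 4.88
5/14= 0.36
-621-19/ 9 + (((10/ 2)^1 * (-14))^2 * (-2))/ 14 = -11908/ 9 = -1323.11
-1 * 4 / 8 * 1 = -1 / 2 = -0.50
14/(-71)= -14/71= -0.20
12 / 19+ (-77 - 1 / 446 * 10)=-323668 / 4237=-76.39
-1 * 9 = -9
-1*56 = -56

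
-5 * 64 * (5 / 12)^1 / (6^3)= -50 / 81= -0.62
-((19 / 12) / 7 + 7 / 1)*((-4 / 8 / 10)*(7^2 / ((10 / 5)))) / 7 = 607 / 480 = 1.26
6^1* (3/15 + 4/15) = 14/5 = 2.80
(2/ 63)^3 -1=-250039/ 250047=-1.00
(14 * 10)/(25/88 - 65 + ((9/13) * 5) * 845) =2464/50341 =0.05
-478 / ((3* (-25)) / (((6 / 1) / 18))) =478 / 225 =2.12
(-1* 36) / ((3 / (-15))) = 180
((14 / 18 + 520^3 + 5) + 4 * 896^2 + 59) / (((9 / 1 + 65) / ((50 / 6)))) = 32359348975 / 1998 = 16195870.36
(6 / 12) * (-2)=-1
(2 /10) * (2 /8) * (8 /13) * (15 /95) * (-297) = -1782 /1235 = -1.44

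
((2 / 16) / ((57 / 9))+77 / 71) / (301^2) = 11917 / 977765992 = 0.00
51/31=1.65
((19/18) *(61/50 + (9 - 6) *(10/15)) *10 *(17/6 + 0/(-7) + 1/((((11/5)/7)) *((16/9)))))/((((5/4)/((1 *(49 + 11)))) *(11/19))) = 141873361/10890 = 13027.86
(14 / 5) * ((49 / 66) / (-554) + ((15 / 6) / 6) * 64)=2274979 / 30470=74.66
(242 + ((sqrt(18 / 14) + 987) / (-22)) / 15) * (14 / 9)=371.79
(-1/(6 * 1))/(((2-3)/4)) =2/3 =0.67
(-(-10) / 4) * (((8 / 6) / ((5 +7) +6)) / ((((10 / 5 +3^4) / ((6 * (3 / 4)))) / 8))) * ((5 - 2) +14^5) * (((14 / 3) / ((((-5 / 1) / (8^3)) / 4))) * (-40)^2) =-98691684761600 / 747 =-132117382545.65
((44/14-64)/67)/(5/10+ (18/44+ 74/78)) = -182754/373793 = -0.49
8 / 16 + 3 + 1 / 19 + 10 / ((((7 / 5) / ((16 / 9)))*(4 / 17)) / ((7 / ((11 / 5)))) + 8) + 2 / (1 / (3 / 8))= 303767 / 54796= 5.54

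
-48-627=-675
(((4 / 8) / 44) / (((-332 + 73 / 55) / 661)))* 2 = -3305 / 72748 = -0.05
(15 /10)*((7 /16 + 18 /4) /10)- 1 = -83 /320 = -0.26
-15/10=-3/2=-1.50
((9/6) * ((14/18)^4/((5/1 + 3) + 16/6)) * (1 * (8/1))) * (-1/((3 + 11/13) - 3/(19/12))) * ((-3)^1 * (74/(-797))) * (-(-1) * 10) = -109713695/186698844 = -0.59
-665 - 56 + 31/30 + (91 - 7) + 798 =4861/30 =162.03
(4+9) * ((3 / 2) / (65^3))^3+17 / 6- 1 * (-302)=11656027255539062581 / 38237377546875000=304.83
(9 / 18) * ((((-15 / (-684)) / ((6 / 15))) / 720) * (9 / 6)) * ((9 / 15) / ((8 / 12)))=1 / 19456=0.00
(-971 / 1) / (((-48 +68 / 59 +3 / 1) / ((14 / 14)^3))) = 57289 / 2587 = 22.14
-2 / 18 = -1 / 9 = -0.11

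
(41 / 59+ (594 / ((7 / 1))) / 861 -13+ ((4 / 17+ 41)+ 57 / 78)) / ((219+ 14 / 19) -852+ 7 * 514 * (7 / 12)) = 88870007295 / 4379574538339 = 0.02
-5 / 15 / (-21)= 1 / 63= 0.02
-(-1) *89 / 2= 89 / 2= 44.50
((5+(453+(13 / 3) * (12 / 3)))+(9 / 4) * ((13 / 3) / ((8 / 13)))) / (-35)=-47153 / 3360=-14.03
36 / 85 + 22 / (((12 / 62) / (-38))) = -1101322 / 255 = -4318.91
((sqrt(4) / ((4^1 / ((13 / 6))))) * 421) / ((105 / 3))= 5473 / 420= 13.03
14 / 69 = 0.20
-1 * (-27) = 27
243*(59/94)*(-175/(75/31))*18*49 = -457335963/47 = -9730552.40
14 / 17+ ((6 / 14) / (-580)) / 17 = 56837 / 69020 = 0.82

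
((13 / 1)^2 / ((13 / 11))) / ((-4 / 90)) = -6435 / 2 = -3217.50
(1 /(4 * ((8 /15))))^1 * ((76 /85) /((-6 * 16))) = -19 /4352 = -0.00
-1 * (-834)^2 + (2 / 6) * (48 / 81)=-56340020 / 81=-695555.80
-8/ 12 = -2/ 3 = -0.67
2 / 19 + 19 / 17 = 395 / 323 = 1.22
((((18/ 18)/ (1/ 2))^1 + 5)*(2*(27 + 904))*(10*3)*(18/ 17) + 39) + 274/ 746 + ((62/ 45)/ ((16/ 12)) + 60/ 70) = 551369678057/ 1331610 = 414062.43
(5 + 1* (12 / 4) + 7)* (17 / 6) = 85 / 2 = 42.50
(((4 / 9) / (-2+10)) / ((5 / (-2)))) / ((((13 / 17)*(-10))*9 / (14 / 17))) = 7 / 26325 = 0.00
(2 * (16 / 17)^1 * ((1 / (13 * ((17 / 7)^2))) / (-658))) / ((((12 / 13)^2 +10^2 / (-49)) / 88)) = 0.00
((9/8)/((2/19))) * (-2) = -21.38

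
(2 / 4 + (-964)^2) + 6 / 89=165414789 / 178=929296.57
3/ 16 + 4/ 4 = 19/ 16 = 1.19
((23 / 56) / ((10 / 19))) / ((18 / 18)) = 437 / 560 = 0.78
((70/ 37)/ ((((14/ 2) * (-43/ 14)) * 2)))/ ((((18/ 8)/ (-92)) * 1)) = 25760/ 14319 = 1.80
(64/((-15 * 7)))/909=-64/95445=-0.00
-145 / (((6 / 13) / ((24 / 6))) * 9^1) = -3770 / 27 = -139.63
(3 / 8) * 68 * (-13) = -663 / 2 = -331.50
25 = 25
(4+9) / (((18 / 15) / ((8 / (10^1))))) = 8.67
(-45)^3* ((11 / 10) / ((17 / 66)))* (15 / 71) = -82216.34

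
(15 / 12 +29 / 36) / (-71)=-37 / 1278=-0.03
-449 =-449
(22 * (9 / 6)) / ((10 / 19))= 627 / 10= 62.70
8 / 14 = 4 / 7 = 0.57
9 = 9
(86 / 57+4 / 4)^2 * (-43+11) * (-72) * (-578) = -3025797632 / 361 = -8381710.89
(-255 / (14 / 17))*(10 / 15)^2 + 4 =-2806 / 21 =-133.62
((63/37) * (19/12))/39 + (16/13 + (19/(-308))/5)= 476873/370370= 1.29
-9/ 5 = -1.80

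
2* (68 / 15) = 136 / 15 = 9.07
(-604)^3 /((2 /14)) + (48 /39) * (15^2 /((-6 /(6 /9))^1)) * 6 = -1542442232.62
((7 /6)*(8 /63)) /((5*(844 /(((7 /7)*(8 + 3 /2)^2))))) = 361 /113940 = 0.00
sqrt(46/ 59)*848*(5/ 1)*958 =3586611.00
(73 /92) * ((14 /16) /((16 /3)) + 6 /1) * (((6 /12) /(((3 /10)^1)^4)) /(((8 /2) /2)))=11999375 /79488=150.96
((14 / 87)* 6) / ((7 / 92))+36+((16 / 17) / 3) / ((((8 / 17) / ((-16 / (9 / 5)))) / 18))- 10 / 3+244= 5298 / 29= 182.69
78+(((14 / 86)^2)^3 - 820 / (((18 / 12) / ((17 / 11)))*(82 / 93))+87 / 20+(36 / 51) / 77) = -144942764160902993 / 165493284622820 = -875.82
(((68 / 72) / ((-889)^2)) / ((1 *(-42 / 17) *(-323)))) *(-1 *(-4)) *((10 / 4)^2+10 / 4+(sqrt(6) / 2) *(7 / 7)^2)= 17 *sqrt(6) / 5676085422+85 / 1621738692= 0.00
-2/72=-1/36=-0.03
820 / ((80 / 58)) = 594.50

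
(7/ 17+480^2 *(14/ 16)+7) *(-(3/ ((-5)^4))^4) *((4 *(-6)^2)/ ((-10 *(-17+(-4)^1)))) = -0.00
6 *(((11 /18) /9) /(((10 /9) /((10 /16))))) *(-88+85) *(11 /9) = -121 /144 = -0.84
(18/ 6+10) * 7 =91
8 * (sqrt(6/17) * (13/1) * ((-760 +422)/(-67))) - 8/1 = -8 +35152 * sqrt(102)/1139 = 303.69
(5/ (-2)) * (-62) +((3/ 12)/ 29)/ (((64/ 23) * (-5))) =5753577/ 37120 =155.00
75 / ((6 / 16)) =200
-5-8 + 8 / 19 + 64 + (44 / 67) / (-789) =51646315 / 1004397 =51.42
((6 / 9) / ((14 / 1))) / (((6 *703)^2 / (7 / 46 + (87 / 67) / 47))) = 26045 / 54120641767416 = 0.00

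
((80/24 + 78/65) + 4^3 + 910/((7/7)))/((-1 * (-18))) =7339/135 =54.36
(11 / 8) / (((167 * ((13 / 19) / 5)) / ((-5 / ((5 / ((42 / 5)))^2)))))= -92169 / 108550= -0.85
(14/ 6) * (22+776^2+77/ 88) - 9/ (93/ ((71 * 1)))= 1045412135/ 744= 1405123.84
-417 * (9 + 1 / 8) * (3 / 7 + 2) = -517497 / 56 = -9241.02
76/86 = 38/43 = 0.88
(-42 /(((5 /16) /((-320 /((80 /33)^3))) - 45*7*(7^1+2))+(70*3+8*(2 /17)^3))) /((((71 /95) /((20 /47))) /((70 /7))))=0.09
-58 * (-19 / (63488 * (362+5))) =551 / 11650048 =0.00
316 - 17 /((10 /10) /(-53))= 1217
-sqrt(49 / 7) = -2.65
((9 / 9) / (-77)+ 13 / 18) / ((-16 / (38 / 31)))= -18677 / 343728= -0.05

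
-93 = -93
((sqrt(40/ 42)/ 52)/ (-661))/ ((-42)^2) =-sqrt(105)/ 636638184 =-0.00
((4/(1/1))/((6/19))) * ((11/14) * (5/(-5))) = -209/21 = -9.95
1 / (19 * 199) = 1 / 3781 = 0.00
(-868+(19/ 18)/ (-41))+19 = -626581/ 738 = -849.03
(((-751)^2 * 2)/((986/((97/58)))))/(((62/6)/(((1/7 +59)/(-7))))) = -33973728237/21717143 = -1564.37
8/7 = 1.14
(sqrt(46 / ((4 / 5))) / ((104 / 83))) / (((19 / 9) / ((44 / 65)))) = 8217 * sqrt(230) / 64220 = 1.94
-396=-396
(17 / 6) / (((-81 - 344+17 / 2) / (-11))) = 11 / 147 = 0.07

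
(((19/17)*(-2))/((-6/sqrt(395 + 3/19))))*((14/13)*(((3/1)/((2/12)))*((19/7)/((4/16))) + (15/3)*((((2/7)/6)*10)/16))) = 32857*sqrt(35663)/3978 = 1559.81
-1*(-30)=30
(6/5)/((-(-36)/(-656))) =-328/15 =-21.87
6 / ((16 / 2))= 3 / 4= 0.75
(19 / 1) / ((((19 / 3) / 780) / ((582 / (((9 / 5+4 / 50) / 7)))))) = 238329000 / 47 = 5070829.79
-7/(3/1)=-7/3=-2.33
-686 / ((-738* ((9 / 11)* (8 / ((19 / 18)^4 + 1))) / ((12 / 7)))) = 126825083 / 232416864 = 0.55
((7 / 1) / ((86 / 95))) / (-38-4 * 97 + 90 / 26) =-8645 / 472398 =-0.02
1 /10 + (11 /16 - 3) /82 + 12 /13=84843 /85280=0.99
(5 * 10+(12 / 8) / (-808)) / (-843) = -80797 / 1362288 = -0.06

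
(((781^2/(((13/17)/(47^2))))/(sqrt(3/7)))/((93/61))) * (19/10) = 26547898036847 * sqrt(21)/36270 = 3354225318.33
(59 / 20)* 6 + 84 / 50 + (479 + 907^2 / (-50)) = -79773 / 5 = -15954.60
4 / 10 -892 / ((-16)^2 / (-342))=190729 / 160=1192.06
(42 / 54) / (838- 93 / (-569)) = 3983 / 4292235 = 0.00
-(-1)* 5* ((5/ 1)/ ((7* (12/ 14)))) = 25/ 6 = 4.17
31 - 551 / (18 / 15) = -428.17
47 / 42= 1.12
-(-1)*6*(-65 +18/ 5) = -1842/ 5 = -368.40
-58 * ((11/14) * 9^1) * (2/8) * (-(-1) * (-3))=307.61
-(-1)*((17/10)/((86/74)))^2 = 395641/184900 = 2.14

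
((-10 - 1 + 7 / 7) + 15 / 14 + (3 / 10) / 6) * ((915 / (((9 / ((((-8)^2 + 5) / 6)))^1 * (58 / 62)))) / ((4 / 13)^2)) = -9136444031 / 77952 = -117206.02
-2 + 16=14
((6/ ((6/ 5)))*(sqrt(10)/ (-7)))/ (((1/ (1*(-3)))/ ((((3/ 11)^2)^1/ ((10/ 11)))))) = 27*sqrt(10)/ 154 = 0.55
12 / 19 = 0.63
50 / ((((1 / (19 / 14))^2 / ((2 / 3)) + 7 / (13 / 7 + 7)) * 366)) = 559550 / 6572811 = 0.09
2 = 2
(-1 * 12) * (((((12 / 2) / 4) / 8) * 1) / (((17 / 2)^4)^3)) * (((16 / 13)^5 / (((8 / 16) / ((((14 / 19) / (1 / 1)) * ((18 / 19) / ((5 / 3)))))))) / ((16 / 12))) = -10958609055744 / 390464022781588120006265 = -0.00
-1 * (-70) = 70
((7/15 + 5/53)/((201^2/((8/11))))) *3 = 3568/117768915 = 0.00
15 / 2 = 7.50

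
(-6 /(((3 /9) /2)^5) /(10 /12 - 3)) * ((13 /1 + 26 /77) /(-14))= -11057472 /539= -20514.79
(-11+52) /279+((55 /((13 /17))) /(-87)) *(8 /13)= -494699 /1367379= -0.36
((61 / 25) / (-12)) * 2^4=-244 / 75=-3.25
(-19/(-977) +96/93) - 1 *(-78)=2394239/30287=79.05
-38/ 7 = -5.43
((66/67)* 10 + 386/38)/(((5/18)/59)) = 4249.84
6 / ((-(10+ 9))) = -6 / 19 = -0.32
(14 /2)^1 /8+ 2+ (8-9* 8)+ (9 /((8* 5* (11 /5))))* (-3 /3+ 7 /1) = -5325 /88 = -60.51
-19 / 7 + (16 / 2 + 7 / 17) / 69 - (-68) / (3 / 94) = 17473618 / 8211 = 2128.07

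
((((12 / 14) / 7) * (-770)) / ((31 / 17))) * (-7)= 11220 / 31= 361.94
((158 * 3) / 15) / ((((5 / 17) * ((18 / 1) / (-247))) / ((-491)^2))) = -79971630401 / 225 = -355429468.45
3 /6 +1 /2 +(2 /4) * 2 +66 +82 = 150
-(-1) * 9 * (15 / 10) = 27 / 2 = 13.50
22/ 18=11/ 9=1.22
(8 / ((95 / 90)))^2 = 20736 / 361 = 57.44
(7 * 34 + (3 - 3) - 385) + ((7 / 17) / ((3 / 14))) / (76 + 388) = -1739255 / 11832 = -147.00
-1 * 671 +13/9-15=-6161/9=-684.56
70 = 70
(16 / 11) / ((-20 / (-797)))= 3188 / 55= 57.96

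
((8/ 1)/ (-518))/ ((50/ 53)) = -106/ 6475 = -0.02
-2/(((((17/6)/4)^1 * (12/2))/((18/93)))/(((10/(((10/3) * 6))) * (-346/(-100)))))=-2076/13175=-0.16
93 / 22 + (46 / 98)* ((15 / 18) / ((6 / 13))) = 5.07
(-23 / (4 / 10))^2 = 13225 / 4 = 3306.25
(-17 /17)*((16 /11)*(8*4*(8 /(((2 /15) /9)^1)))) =-25134.55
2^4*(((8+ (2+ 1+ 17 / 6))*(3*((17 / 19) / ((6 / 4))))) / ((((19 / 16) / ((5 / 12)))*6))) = 225760 / 9747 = 23.16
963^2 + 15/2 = 1854753/2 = 927376.50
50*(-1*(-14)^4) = -1920800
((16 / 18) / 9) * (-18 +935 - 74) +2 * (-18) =1276 / 27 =47.26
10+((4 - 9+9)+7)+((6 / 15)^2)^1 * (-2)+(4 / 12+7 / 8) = 21.89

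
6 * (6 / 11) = 36 / 11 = 3.27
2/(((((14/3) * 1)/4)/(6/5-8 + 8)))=72/35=2.06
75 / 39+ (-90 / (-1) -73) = 246 / 13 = 18.92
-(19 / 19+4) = -5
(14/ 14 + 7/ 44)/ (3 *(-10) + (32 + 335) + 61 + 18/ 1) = 51/ 18304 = 0.00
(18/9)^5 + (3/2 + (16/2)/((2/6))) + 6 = 127/2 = 63.50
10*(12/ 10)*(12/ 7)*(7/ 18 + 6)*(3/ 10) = 276/ 7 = 39.43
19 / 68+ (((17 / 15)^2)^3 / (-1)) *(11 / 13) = -15241417237 / 10069312500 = -1.51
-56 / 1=-56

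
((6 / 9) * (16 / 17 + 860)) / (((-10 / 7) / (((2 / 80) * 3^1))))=-25613 / 850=-30.13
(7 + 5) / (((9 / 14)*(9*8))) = 7 / 27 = 0.26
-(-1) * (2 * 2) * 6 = 24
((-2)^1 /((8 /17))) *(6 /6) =-17 /4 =-4.25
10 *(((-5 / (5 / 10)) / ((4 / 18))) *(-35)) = 15750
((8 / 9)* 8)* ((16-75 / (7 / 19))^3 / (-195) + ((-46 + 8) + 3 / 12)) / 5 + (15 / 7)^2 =11132368421 / 231525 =48082.79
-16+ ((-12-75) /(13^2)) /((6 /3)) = -5495 /338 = -16.26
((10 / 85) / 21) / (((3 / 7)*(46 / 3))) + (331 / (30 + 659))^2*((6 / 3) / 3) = 28717141 / 185615911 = 0.15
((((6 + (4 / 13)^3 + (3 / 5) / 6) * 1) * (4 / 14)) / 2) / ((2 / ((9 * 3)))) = 3635739 / 307580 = 11.82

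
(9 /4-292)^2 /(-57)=-1472.90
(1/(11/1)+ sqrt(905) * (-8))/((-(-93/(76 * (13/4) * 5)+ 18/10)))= 139.49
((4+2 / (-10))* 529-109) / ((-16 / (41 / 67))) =-194873 / 2680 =-72.71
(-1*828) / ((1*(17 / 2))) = -1656 / 17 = -97.41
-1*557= -557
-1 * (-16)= 16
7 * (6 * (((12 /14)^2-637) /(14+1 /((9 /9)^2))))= -62354 /35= -1781.54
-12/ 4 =-3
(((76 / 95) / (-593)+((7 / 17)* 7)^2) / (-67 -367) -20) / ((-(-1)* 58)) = -7444879609 / 21569509220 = -0.35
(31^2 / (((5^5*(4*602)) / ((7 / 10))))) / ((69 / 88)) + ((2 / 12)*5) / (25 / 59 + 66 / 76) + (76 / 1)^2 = 1551642779655437 / 268606218750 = 5776.65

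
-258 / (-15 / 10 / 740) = 127280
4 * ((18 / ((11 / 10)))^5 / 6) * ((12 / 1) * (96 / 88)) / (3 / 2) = 6826316.00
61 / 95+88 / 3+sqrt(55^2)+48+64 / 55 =420526 / 3135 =134.14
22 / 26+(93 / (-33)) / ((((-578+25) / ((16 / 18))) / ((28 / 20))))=433379 / 508365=0.85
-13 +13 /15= -12.13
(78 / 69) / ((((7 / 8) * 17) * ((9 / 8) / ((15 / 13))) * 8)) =80 / 8211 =0.01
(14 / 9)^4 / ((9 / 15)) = 192080 / 19683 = 9.76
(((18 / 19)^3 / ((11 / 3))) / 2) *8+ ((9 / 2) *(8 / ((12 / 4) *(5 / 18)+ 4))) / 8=4066659 / 2188021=1.86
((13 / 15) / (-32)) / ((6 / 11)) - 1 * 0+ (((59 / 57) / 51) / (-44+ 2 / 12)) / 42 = -28350943 / 570857280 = -0.05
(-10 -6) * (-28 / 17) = 448 / 17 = 26.35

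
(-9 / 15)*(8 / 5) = -24 / 25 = -0.96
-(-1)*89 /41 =2.17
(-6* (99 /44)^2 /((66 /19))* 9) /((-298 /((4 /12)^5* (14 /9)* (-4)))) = -133 /19668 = -0.01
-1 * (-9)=9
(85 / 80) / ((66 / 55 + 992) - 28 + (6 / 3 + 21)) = 85 / 79056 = 0.00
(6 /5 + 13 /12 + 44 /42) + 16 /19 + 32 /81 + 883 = 191235427 /215460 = 887.57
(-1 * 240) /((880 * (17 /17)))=-3 /11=-0.27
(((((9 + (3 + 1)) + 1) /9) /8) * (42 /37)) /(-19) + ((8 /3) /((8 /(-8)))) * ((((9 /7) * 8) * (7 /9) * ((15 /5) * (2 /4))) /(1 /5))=-674929 /4218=-160.01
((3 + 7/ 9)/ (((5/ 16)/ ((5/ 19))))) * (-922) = -501568/ 171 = -2933.15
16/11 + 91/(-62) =-9/682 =-0.01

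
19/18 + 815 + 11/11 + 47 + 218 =19477/18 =1082.06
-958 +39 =-919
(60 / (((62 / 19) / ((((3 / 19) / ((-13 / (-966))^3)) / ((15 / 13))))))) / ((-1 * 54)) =-100158744 / 5239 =-19117.91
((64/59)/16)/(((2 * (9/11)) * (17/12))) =88/3009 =0.03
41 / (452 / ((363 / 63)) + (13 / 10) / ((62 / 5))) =615164 / 1178581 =0.52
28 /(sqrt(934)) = 14 * sqrt(934) /467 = 0.92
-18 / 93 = -6 / 31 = -0.19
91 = 91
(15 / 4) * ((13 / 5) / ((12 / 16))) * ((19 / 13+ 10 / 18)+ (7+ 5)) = 1640 / 9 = 182.22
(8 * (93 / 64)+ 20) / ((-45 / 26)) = -3289 / 180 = -18.27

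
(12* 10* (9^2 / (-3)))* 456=-1477440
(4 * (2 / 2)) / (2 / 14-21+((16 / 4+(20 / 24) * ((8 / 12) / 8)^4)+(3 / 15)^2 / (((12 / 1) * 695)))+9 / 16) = -60528384000 / 246571419299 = -0.25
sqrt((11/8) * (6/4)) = sqrt(33)/4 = 1.44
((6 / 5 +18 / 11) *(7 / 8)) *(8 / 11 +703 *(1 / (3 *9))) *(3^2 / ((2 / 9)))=6510231 / 2420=2690.18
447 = 447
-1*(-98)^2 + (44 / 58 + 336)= -9267.24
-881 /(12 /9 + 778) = -2643 /2338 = -1.13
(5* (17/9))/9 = 85/81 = 1.05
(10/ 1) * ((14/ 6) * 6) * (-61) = -8540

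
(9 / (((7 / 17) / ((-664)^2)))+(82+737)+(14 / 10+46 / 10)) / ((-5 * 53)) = -67462863 / 1855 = -36368.12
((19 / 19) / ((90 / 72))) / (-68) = -1 / 85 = -0.01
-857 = -857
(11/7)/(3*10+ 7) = 11/259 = 0.04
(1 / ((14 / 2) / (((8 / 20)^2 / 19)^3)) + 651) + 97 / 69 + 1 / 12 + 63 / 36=22577363049819 / 34509343750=654.24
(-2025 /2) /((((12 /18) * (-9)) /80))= 13500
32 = 32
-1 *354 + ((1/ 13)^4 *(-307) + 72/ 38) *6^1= -185967108/ 542659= -342.70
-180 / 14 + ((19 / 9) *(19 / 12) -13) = -17021 / 756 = -22.51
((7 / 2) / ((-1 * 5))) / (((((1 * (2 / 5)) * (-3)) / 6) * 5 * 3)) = 7 / 30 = 0.23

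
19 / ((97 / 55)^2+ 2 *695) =0.01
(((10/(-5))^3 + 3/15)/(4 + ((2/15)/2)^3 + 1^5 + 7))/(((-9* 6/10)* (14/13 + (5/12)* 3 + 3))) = 253500/11218777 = 0.02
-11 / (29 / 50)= -550 / 29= -18.97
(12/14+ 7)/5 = 11/7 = 1.57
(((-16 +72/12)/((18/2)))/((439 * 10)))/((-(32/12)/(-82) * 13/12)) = -41/5707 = -0.01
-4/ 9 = -0.44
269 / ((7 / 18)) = 4842 / 7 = 691.71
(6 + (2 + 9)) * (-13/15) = -221/15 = -14.73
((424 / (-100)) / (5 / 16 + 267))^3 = -4878401536 / 1222468780203125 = -0.00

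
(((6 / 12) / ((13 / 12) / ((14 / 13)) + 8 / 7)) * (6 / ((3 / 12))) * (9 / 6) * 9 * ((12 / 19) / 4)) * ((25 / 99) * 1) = 226800 / 75449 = 3.01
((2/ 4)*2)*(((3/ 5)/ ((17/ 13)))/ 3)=13/ 85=0.15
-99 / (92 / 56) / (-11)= 126 / 23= 5.48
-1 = -1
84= 84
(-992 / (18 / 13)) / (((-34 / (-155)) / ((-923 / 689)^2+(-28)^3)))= 71692527.11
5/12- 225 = -2695/12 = -224.58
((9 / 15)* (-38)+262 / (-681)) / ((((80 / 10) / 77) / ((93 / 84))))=-841247 / 3405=-247.06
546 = 546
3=3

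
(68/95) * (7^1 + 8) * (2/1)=408/19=21.47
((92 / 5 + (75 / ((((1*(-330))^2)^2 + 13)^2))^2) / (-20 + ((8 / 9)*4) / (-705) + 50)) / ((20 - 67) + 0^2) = -49133152619767915749572561123186645572024899 / 3764461892225841461202556637617808378354312398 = -0.01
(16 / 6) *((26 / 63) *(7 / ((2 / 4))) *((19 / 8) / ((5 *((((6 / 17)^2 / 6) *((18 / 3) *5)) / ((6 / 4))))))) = 71383 / 4050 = 17.63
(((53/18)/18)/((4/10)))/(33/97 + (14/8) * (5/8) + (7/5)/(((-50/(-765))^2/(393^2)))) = 12852500/1590789643133247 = 0.00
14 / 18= 7 / 9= 0.78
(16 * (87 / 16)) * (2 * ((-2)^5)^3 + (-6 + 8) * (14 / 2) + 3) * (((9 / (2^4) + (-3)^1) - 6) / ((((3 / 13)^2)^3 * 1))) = 318443863446.49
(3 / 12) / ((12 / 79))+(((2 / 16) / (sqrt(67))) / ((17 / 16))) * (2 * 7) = 28 * sqrt(67) / 1139+79 / 48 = 1.85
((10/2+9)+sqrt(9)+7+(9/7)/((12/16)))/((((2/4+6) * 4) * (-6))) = -15/91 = -0.16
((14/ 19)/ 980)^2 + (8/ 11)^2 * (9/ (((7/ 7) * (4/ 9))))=2292494521/ 214036900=10.71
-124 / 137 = -0.91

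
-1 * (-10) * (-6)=-60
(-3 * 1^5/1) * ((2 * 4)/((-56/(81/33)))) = 81/77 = 1.05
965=965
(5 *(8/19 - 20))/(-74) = 930/703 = 1.32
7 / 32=0.22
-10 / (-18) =5 / 9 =0.56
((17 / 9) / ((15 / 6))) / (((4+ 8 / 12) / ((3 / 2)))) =17 / 70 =0.24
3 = 3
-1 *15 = -15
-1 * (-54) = 54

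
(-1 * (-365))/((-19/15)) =-5475/19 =-288.16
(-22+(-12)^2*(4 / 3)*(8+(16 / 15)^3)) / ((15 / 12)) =7861576 / 5625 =1397.61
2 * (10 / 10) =2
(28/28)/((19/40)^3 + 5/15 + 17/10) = 192000/410977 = 0.47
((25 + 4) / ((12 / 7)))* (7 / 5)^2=9947 / 300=33.16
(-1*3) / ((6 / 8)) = -4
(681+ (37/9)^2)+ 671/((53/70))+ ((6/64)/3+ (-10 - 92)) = 203613061/137376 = 1482.16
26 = 26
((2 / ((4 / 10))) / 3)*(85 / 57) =425 / 171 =2.49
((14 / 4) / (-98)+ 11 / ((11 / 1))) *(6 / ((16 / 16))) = 81 / 14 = 5.79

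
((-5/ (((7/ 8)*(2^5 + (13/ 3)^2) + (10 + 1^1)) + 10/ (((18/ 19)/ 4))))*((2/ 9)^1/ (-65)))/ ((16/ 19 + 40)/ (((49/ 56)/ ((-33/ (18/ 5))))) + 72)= -798/ 1622311847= -0.00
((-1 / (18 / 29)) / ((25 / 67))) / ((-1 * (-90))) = -1943 / 40500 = -0.05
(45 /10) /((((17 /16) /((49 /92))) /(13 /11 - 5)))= -37044 /4301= -8.61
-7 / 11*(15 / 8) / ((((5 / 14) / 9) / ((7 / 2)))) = -9261 / 88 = -105.24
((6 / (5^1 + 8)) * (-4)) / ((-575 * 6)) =0.00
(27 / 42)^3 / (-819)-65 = -16230841 / 249704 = -65.00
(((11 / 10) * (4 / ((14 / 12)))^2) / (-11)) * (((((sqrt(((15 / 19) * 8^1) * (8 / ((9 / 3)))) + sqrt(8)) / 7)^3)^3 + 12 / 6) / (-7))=490660149067776 * sqrt(2) / 9019051946607605 + 1352657336795136 * sqrt(95) / 171361986985544495 + 576 / 1715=0.49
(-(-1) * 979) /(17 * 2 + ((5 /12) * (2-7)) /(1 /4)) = 267 /7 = 38.14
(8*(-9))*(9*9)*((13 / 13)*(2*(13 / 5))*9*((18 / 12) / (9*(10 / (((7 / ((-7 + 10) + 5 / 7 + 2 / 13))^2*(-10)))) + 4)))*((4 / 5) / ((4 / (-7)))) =1453588723314 / 3174625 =457877.30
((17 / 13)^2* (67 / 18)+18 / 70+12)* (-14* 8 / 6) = -7930892 / 22815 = -347.62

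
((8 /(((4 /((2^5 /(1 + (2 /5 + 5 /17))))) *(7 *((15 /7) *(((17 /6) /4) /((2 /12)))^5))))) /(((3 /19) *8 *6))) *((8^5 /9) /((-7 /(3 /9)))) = -159383552 /3835868967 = -0.04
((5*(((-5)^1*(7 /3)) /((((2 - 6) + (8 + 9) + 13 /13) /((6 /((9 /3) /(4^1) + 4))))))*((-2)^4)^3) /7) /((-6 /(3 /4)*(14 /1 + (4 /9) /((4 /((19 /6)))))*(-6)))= -18432 /4123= -4.47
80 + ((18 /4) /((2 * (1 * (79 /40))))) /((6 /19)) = 6605 /79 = 83.61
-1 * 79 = -79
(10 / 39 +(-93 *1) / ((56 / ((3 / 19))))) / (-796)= 241 / 33030816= 0.00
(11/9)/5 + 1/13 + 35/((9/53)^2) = 6392167/5265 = 1214.09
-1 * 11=-11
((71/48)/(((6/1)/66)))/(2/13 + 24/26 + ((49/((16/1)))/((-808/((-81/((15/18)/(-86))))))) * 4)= -5127265/39596718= -0.13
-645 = -645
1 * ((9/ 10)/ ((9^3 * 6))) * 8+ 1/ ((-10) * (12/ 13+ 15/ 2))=-907/ 88695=-0.01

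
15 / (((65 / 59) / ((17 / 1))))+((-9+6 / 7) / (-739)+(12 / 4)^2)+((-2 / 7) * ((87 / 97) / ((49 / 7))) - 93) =6732230760 / 45662071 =147.44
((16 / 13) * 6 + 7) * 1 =187 / 13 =14.38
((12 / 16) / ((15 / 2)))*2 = 1 / 5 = 0.20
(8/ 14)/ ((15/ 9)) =12/ 35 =0.34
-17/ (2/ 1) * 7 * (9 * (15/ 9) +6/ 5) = -9639/ 10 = -963.90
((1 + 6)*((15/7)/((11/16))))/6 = 40/11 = 3.64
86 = 86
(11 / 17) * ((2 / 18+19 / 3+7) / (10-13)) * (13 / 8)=-17303 / 3672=-4.71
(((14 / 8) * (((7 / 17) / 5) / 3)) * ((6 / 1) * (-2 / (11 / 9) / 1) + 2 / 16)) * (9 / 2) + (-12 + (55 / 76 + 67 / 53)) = -729590577 / 60258880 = -12.11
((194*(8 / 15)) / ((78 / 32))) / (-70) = -12416 / 20475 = -0.61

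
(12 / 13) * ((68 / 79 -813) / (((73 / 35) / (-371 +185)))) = 5012101080 / 74971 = 66853.86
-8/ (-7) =8/ 7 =1.14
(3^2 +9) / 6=3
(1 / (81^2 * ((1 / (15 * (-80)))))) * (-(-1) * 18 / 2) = -400 / 243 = -1.65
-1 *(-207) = 207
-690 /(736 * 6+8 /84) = -7245 /46369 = -0.16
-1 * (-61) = 61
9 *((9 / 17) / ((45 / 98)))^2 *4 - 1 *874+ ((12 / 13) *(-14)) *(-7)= -69099178 / 93925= -735.68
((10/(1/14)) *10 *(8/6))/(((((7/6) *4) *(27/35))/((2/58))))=14000/783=17.88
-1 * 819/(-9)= 91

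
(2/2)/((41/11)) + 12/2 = 257/41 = 6.27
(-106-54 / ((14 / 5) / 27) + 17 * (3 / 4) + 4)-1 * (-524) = -85.96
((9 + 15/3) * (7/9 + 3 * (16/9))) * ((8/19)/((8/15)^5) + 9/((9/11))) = 621944015/350208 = 1775.93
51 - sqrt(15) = 47.13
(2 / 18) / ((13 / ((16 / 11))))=16 / 1287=0.01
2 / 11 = 0.18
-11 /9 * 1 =-11 /9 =-1.22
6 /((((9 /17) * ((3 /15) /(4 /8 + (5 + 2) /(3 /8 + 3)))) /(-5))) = -59075 /81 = -729.32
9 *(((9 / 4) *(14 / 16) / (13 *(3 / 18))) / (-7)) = -243 / 208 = -1.17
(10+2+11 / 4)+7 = 87 / 4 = 21.75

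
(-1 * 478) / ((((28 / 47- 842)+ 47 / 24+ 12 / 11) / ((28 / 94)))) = 1766688 / 10402309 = 0.17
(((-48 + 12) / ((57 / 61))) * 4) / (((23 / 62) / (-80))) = 14522880 / 437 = 33233.14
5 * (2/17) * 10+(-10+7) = 49/17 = 2.88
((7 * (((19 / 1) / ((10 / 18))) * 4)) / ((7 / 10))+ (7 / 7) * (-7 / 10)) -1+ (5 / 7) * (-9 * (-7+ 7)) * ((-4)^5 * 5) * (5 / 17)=13663 / 10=1366.30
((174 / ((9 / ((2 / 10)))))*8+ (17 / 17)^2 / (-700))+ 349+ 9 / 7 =800557 / 2100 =381.22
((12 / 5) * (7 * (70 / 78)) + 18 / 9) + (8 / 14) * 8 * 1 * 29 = 13618 / 91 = 149.65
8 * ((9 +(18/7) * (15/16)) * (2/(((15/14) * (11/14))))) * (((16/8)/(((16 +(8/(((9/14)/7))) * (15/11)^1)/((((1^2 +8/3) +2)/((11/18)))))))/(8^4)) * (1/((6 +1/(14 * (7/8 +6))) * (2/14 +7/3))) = 33534081/68508024832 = 0.00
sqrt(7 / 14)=sqrt(2) / 2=0.71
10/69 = 0.14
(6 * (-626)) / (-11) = 3756 / 11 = 341.45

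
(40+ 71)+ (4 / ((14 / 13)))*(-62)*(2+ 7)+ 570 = -9741 / 7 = -1391.57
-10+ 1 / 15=-149 / 15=-9.93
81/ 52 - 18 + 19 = 133/ 52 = 2.56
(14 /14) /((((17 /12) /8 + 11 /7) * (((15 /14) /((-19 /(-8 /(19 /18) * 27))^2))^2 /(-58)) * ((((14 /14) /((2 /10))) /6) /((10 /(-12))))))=168935501568827 /78661856086560000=0.00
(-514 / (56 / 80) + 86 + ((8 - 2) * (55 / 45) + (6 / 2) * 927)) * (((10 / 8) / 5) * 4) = 44941 / 21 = 2140.05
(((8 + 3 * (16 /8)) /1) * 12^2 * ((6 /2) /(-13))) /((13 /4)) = -24192 /169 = -143.15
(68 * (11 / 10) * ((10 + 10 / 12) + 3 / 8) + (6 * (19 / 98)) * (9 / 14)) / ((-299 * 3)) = -17269319 / 18460260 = -0.94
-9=-9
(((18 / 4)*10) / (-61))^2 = 2025 / 3721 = 0.54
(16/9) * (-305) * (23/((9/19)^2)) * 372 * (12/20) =-1004862272/81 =-12405707.06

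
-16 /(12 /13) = -52 /3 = -17.33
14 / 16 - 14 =-105 / 8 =-13.12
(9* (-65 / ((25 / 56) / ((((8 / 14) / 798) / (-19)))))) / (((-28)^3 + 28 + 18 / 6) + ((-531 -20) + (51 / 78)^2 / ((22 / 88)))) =-105456 / 47981147165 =-0.00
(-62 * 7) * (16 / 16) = -434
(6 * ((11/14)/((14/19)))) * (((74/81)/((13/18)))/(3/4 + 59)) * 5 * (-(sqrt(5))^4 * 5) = -38665000/456729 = -84.66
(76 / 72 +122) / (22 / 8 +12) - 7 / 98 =61489 / 7434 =8.27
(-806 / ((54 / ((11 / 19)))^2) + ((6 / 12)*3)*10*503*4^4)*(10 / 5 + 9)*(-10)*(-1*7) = 391403445123845 / 263169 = 1487270328.66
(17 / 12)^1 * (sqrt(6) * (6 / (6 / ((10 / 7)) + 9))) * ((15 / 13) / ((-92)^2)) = 425 * sqrt(6) / 4841408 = 0.00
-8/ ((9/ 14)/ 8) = -896/ 9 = -99.56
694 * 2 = 1388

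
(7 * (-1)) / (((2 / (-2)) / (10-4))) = 42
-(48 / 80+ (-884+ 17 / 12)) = 52919 / 60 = 881.98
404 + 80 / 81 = 32804 / 81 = 404.99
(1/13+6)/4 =79/52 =1.52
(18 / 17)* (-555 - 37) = -10656 / 17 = -626.82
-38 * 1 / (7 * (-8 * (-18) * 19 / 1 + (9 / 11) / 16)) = -6688 / 3370815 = -0.00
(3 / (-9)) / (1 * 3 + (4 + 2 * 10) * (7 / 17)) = -17 / 657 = -0.03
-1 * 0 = 0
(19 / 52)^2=361 / 2704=0.13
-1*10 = -10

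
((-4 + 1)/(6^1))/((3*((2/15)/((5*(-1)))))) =25/4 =6.25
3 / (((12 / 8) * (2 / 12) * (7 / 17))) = 204 / 7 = 29.14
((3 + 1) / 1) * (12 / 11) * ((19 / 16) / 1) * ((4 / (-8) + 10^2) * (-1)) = -11343 / 22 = -515.59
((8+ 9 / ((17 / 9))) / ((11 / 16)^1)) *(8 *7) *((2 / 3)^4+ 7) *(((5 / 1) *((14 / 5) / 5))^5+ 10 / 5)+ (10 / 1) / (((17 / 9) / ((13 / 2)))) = 1868924688143 / 1434375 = 1302954.03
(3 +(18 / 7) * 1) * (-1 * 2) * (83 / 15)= -2158 / 35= -61.66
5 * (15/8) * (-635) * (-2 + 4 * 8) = -714375/4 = -178593.75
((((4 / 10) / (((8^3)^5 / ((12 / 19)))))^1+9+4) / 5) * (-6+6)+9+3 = 12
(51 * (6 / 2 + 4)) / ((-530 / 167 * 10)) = -59619 / 5300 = -11.25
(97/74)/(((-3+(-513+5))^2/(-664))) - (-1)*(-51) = -492767531/9661477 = -51.00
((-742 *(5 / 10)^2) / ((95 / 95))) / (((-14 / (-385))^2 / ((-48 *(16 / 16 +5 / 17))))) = 148140300 / 17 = 8714135.29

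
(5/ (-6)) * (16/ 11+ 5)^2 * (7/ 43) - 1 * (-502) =15495001/ 31218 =496.35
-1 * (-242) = 242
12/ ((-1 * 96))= -1/ 8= -0.12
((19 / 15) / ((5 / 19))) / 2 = 361 / 150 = 2.41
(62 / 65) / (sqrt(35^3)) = 62 *sqrt(35) / 79625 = 0.00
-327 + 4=-323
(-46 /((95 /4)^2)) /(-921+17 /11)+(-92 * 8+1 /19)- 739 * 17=-606956306952 /45639425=-13298.95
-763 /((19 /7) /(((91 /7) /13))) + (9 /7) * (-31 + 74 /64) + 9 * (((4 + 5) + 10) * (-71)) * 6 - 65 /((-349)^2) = -37927889545905 /518385056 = -73165.48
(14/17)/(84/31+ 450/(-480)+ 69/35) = 0.22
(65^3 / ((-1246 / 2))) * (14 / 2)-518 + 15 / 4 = -1281573 / 356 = -3599.92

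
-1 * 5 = -5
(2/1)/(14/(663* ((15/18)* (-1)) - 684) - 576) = -2473/712238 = -0.00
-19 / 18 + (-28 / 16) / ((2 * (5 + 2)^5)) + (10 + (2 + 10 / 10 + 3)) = 14.94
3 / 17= 0.18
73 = 73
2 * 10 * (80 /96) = 50 /3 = 16.67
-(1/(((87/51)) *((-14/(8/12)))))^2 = -289/370881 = -0.00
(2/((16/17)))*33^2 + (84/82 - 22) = 752153/328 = 2293.15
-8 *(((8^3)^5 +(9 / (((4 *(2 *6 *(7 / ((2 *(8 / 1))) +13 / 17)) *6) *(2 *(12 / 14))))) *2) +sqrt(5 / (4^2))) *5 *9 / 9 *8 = -11045078086126150960 / 981 - 80 *sqrt(5) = -11258999068426428.59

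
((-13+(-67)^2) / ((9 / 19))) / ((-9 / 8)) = -226784 / 27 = -8399.41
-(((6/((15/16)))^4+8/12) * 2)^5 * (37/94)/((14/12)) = -365443495742314224154964116519539712/2541446685791015625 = -143793492810796982.97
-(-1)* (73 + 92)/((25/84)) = 2772/5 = 554.40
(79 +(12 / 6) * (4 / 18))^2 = 511225 / 81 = 6311.42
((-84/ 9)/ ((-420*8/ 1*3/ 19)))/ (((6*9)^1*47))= 19/ 2741040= 0.00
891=891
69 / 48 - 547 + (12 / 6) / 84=-183301 / 336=-545.54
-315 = -315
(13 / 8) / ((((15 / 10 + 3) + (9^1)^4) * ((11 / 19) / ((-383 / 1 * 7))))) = -662207 / 577764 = -1.15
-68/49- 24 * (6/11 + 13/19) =-316444/10241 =-30.90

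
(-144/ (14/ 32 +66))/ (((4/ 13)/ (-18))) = 134784/ 1063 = 126.80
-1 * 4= -4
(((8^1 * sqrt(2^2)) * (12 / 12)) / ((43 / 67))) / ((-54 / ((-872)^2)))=-407565824 / 1161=-351047.22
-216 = -216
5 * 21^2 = 2205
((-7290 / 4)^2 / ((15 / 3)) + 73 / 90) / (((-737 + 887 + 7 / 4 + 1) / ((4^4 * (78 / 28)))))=2186502784 / 705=3101422.39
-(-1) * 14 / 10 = 7 / 5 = 1.40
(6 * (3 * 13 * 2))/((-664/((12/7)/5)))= -702/2905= -0.24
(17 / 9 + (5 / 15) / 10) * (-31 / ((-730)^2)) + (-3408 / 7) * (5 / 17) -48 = -1091209310197 / 5707359000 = -191.19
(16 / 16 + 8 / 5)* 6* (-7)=-546 / 5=-109.20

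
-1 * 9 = -9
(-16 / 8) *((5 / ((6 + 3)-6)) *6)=-20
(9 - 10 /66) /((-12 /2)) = -146 /99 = -1.47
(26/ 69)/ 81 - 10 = -55864/ 5589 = -10.00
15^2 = 225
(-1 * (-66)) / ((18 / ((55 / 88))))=55 / 24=2.29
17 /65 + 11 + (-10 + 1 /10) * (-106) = 68943 /65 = 1060.66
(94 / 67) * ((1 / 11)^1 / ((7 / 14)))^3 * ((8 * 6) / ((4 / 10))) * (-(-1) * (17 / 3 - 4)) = 150400 / 89177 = 1.69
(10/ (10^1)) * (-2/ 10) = -1/ 5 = -0.20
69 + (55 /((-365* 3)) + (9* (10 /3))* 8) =308.95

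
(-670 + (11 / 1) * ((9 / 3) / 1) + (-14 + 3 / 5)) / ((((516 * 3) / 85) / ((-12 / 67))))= 6.40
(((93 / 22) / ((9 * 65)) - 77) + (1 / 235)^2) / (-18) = 3648151597 / 852894900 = 4.28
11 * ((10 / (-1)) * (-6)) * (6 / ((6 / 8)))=5280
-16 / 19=-0.84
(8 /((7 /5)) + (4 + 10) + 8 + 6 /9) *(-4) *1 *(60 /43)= -47680 /301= -158.41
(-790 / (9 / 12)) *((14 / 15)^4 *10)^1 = -48557824 / 6075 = -7993.06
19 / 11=1.73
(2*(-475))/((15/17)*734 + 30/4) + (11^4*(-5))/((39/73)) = -1587174401/11583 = -137026.19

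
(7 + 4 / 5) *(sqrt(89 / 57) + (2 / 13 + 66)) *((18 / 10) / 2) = 117 *sqrt(5073) / 950 + 2322 / 5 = 473.17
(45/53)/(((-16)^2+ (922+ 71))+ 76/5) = 75/111671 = 0.00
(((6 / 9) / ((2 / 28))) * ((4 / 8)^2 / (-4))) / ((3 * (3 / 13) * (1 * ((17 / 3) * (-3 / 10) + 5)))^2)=-0.11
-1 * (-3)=3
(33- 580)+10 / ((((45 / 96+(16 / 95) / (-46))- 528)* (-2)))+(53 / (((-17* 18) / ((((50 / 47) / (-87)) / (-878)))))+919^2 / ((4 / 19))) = 162536570004173366342543 / 40521515385631932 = 4011117.76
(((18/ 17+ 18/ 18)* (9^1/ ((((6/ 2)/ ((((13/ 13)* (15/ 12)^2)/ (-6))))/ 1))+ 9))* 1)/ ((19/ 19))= 9205/ 544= 16.92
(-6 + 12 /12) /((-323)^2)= -5 /104329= -0.00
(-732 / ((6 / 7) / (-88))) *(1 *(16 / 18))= 601216 / 9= 66801.78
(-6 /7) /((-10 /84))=36 /5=7.20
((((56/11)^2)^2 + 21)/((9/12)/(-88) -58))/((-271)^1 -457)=0.02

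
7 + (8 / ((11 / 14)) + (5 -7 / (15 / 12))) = 912 / 55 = 16.58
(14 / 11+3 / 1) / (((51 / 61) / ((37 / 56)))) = 106079 / 31416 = 3.38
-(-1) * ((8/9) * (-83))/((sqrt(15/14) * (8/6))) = -166 * sqrt(210)/45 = -53.46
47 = 47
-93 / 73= -1.27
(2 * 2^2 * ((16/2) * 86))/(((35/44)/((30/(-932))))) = -363264/1631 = -222.72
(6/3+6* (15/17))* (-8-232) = -29760/17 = -1750.59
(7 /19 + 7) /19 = 140 /361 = 0.39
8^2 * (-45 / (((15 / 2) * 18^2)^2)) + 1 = 32789 / 32805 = 1.00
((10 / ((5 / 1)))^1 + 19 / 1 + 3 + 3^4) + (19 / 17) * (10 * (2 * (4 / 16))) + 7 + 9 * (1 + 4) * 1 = 2764 / 17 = 162.59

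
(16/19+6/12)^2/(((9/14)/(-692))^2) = 6781193104/3249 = 2087163.16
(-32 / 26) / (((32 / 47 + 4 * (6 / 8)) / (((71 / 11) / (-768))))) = 3337 / 1187472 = 0.00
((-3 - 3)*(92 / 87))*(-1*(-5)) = -920 / 29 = -31.72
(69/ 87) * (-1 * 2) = -1.59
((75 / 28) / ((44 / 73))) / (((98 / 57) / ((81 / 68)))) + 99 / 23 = 1394190477 / 188831104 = 7.38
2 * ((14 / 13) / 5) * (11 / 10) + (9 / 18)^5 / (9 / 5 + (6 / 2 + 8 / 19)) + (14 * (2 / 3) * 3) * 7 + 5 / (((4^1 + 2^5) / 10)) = 9186174067 / 46425600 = 197.87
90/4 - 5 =35/2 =17.50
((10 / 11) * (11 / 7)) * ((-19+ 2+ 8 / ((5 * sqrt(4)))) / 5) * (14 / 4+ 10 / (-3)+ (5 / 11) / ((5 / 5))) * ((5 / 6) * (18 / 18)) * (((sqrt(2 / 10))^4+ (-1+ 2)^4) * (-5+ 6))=-4797 / 1925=-2.49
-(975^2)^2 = -903687890625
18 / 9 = 2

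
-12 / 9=-4 / 3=-1.33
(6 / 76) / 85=3 / 3230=0.00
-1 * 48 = -48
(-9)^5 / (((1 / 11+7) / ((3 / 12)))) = -216513 / 104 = -2081.86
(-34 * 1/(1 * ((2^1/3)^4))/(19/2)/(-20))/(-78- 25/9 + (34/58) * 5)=-359397/30883360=-0.01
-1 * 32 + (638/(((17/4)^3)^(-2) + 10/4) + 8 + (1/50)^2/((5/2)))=15853893447367/68577293750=231.18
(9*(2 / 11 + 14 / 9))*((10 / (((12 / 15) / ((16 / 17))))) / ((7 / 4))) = 137600 / 1309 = 105.12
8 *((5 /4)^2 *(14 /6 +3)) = 200 /3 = 66.67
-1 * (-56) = 56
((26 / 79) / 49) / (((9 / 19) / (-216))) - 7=-38953 / 3871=-10.06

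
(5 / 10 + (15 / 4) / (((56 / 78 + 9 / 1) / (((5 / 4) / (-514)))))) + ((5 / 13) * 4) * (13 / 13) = 82559719 / 40519648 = 2.04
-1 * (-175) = 175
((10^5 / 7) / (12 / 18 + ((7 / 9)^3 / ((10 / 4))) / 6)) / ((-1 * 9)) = -121500000 / 53431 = -2273.96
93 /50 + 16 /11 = 3.31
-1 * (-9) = 9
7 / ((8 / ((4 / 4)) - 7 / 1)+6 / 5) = 35 / 11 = 3.18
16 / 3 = 5.33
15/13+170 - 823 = -8474/13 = -651.85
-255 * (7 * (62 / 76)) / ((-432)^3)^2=-18445 / 82331271539195904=-0.00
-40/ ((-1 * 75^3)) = 8/ 84375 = 0.00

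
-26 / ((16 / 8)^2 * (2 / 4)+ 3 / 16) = -416 / 35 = -11.89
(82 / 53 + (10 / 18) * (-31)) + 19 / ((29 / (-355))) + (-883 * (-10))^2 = 77968651.74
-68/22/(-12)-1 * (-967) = 63839/66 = 967.26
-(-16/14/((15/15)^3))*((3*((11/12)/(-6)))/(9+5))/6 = -11/1764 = -0.01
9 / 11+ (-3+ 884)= 9700 / 11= 881.82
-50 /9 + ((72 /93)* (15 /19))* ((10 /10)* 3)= -19730 /5301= -3.72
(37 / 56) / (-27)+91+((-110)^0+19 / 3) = 148643 / 1512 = 98.31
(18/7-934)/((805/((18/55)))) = -23472/61985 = -0.38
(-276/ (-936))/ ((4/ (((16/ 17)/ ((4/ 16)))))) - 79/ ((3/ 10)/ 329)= -19146642/ 221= -86636.39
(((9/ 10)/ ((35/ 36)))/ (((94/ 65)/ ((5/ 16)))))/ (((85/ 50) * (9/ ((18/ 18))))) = 585/ 44744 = 0.01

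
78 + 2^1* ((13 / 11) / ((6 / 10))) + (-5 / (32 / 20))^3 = 868823 / 16896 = 51.42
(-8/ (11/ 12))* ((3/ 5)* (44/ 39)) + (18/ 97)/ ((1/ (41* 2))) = 58692/ 6305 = 9.31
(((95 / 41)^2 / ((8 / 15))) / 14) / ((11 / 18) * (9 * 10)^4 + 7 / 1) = 135375 / 7548767157904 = 0.00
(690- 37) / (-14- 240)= -653 / 254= -2.57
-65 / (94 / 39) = -2535 / 94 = -26.97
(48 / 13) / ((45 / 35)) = 112 / 39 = 2.87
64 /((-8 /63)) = -504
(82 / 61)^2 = 1.81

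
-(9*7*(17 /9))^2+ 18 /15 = -70799 /5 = -14159.80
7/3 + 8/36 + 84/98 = 215/63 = 3.41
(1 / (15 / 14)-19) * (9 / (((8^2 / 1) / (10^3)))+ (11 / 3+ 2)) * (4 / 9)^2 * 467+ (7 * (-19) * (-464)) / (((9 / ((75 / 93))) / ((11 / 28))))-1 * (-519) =-27245065969 / 112995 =-241117.45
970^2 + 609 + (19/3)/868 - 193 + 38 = 2451285835/2604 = 941354.01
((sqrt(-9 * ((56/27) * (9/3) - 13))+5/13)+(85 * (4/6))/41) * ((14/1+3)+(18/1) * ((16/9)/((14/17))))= 1104575/11193+391 * sqrt(61)/7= 534.94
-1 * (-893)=893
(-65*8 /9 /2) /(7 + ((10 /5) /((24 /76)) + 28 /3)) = -65 /51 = -1.27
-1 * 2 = -2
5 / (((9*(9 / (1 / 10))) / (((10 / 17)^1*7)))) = 35 / 1377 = 0.03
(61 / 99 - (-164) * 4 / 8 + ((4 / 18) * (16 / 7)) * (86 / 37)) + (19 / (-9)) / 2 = 4243135 / 51282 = 82.74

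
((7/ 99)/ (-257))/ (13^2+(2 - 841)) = 7/ 17046810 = 0.00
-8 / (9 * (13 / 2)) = -16 / 117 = -0.14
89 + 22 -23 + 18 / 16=713 / 8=89.12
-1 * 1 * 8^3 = -512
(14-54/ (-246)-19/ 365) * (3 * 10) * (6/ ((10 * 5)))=3816288/ 74825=51.00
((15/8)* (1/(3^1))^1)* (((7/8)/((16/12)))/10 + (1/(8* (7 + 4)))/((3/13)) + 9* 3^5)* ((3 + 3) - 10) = -23095933/4224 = -5467.79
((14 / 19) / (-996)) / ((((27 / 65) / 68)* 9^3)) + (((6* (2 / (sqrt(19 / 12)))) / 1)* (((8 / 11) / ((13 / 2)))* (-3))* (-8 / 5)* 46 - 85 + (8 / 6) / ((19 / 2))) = 150.74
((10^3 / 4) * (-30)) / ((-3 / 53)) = 132500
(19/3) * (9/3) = 19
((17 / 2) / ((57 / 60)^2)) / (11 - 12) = -3400 / 361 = -9.42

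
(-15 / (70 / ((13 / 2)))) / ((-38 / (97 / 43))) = 3783 / 45752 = 0.08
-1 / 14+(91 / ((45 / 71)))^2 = 584421269 / 28350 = 20614.51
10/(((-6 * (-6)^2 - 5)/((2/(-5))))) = 4/221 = 0.02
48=48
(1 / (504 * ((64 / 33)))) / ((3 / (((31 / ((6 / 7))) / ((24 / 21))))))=2387 / 221184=0.01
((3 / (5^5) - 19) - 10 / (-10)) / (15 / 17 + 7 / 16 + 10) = -15299184 / 9621875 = -1.59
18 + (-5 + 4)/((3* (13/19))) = 683/39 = 17.51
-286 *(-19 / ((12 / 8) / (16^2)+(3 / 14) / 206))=2005971968 / 2547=787582.24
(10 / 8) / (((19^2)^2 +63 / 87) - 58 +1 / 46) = 0.00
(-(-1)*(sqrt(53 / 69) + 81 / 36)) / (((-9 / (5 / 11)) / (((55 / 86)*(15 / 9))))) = -125 / 1032-125*sqrt(3657) / 160218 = -0.17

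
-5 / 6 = -0.83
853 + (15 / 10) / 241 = 411149 / 482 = 853.01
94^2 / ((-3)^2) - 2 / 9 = 8834 / 9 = 981.56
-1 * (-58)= 58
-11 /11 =-1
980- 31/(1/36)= -136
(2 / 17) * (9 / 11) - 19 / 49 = -2671 / 9163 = -0.29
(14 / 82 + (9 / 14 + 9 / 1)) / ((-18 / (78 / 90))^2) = 0.02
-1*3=-3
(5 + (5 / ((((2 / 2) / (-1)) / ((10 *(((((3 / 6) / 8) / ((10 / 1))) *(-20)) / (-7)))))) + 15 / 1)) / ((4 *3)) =535 / 336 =1.59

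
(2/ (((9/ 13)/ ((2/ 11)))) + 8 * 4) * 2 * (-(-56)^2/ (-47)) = 20195840/ 4653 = 4340.39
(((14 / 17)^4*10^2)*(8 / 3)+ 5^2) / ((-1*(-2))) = 36996875 / 501126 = 73.83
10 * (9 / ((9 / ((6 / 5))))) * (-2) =-24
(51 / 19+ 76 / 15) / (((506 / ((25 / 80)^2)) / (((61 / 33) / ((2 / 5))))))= 3368725 / 487314432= 0.01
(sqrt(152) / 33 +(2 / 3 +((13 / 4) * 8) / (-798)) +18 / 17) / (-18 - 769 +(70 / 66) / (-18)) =-0.00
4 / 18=2 / 9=0.22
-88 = -88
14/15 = 0.93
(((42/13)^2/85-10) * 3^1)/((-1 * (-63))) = -141886/301665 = -0.47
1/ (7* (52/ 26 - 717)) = -1/ 5005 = -0.00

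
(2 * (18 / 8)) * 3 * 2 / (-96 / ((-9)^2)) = -22.78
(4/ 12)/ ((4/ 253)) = 253/ 12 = 21.08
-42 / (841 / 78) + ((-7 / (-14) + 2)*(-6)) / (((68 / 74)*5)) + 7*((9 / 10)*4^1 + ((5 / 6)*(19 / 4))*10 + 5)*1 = 283186339 / 857820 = 330.12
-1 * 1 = -1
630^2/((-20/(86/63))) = -27090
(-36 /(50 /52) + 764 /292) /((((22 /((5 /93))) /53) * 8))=-3368309 /5974320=-0.56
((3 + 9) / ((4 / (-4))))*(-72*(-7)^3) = -296352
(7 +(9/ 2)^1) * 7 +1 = 163/ 2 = 81.50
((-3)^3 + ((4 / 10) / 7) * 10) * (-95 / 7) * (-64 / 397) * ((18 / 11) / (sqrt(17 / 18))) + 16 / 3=16 / 3-60739200 * sqrt(34) / 3637711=-92.03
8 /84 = 2 /21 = 0.10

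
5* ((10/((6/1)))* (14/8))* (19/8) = 3325/96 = 34.64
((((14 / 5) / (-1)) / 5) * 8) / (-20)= 28 / 125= 0.22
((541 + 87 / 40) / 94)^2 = 472062529 / 14137600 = 33.39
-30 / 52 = -0.58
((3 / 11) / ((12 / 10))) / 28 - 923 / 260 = -10909 / 3080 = -3.54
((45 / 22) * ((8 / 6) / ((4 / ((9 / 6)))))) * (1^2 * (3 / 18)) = 15 / 88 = 0.17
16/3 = 5.33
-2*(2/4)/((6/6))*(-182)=182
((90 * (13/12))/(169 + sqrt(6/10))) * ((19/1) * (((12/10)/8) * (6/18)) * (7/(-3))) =-1461005/1142416 + 1729 * sqrt(15)/1142416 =-1.27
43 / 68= 0.63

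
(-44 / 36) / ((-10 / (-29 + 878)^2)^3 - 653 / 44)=20139514351209764676 / 244545301326569851853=0.08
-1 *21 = -21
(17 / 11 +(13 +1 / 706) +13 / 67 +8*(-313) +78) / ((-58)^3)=1254631157 / 101521066064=0.01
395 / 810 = 79 / 162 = 0.49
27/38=0.71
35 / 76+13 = 1023 / 76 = 13.46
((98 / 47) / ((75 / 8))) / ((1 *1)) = 784 / 3525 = 0.22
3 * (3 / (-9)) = -1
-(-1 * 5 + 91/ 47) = 144/ 47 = 3.06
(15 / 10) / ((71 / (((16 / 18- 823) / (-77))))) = 1057 / 4686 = 0.23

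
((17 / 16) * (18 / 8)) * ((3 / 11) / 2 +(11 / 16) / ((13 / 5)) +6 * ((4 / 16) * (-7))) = -3535371 / 146432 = -24.14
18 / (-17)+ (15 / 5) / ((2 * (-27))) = -341 / 306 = -1.11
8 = 8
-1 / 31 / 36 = -1 / 1116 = -0.00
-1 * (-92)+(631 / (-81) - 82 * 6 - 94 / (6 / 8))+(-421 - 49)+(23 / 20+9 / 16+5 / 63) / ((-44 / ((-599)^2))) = -2833187309 / 181440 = -15615.01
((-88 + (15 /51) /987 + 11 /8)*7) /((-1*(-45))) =-11627807 /862920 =-13.47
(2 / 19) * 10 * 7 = 140 / 19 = 7.37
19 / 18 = 1.06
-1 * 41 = -41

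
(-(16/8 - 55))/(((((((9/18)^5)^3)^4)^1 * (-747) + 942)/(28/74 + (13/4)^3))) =5231147139972944887808/2678928408104469631591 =1.95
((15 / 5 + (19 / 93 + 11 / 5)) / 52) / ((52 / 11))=27643 / 1257360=0.02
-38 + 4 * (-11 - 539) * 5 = -11038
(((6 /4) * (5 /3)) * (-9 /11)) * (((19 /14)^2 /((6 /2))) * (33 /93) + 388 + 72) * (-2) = 125832765 /66836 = 1882.71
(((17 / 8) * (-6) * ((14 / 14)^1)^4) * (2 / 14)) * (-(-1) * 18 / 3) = -153 / 14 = -10.93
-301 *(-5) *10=15050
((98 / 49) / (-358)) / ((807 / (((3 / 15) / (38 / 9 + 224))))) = -3 / 494510770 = -0.00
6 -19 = -13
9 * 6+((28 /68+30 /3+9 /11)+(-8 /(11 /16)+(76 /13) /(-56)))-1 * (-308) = 12302923 /34034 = 361.49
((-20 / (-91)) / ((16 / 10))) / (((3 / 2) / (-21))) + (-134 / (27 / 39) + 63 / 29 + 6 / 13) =-654322 / 3393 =-192.84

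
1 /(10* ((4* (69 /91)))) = 91 /2760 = 0.03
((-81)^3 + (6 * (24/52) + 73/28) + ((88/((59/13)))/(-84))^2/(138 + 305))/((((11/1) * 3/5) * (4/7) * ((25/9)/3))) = -152183.84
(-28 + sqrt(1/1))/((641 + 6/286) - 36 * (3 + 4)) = -3861/55630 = -0.07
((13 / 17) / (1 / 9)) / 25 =117 / 425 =0.28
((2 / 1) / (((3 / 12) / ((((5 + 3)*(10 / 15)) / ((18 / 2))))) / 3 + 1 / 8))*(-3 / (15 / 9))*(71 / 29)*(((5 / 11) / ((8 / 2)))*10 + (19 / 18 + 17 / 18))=-2821824 / 27115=-104.07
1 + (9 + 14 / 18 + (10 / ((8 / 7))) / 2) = 1091 / 72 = 15.15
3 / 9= 1 / 3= 0.33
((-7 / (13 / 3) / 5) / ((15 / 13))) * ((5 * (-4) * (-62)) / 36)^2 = -26908 / 81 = -332.20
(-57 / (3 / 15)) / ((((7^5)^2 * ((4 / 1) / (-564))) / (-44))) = -1768140 / 282475249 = -0.01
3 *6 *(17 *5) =1530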